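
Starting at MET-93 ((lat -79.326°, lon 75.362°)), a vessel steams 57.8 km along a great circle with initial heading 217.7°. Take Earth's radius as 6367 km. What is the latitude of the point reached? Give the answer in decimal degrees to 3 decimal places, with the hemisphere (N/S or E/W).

79.733°S

δ = d/R = 57.8/6367 = 0.009078 rad
φ₂ = arcsin(sin φ₁ cos δ + cos φ₁ sin δ cos θ)
   = arcsin(-0.98270·0.99996 + 0.18522·0.00908·-0.79122) = -79.73267°
λ₂ = λ₁ + atan2(sin θ sin δ cos φ₁, cos δ − sin φ₁ sin φ₂) = 73.57721°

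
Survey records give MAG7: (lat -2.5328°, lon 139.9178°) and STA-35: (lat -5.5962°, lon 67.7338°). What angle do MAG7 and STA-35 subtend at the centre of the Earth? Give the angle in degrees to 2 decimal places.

72.03°

Δφ = -3.0634°,  Δλ = -72.1840°
a = sin²(Δφ/2) + cos φ₁ cos φ₂ sin²(Δλ/2) = 0.345743
c = 2·arcsin(√a) = 1.257165 rad = 72.0302°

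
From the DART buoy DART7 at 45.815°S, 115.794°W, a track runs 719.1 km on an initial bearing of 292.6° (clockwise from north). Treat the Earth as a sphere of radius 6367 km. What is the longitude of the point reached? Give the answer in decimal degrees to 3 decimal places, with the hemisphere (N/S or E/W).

123.977°W

δ = d/R = 719.1/6367 = 0.112942 rad
φ₂ = arcsin(sin φ₁ cos δ + cos φ₁ sin δ cos θ)
   = arcsin(-0.71709·0.99363 + 0.69698·0.11270·0.38430) = -43.02660°
λ₂ = λ₁ + atan2(sin θ sin δ cos φ₁, cos δ − sin φ₁ sin φ₂) = -123.97661°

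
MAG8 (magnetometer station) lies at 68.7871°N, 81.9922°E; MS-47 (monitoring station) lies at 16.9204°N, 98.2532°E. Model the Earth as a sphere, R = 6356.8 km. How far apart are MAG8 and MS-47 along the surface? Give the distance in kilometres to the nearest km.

5866 km

Δφ = -51.8667°,  Δλ = 16.2610°
a = sin²(Δφ/2) + cos φ₁ cos φ₂ sin²(Δλ/2) = 0.198178
c = 2·arcsin(√a) = 0.922731 rad = 52.8686°
d = R·c = 6356.8 × 0.922731 = 5865.6 km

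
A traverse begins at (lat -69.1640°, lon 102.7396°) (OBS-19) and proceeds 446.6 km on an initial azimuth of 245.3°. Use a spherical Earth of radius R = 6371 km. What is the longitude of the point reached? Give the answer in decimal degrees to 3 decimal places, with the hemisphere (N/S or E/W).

91.743°E

δ = d/R = 446.6/6371 = 0.070099 rad
φ₂ = arcsin(sin φ₁ cos δ + cos φ₁ sin δ cos θ)
   = arcsin(-0.93460·0.99754 + 0.35569·0.07004·-0.41787) = -70.51306°
λ₂ = λ₁ + atan2(sin θ sin δ cos φ₁, cos δ − sin φ₁ sin φ₂) = 91.74294°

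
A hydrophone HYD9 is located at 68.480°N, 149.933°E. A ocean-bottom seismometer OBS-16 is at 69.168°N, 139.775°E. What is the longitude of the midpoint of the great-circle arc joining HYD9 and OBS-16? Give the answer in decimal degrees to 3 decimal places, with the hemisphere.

Bx = cos φ₂ cos Δλ = 0.350055,  By = cos φ₂ sin Δλ = -0.062720
φₘ = atan2(sin φ₁ + sin φ₂, √((cos φ₁ + Bx)² + By²)) = 68.89980°
λₘ = λ₁ + atan2(By, cos φ₁ + Bx) = 144.93292°

144.933°E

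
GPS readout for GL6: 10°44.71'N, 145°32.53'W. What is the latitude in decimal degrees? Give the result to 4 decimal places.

10° + 44.71′/60 = 10 + 0.74517 = 10.7452°

10.7452°N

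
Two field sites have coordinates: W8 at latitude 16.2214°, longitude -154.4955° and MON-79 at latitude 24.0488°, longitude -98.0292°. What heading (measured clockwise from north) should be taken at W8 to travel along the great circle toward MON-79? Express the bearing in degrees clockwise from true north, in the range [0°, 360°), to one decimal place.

71.8°

Δλ = 56.4663°
y = sin Δλ · cos φ₂ = 0.761207
x = cos φ₁ sin φ₂ − sin φ₁ cos φ₂ cos Δλ = 0.250366
θ = atan2(y, x) = 71.7936° → 71.7936° (mod 360°)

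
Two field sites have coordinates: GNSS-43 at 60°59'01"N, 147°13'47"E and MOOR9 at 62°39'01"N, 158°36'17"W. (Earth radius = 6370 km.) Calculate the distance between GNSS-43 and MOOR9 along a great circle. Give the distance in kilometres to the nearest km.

2766 km

GNSS-43: φ = +60.98361°, λ = +147.22972°
MOOR9: φ = +62.65028°, λ = -158.60472°
Δφ = 1.6667°,  Δλ = 54.1656°
a = sin²(Δφ/2) + cos φ₁ cos φ₂ sin²(Δλ/2) = 0.046403
c = 2·arcsin(√a) = 0.434229 rad = 24.8795°
d = R·c = 6370 × 0.434229 = 2766.0 km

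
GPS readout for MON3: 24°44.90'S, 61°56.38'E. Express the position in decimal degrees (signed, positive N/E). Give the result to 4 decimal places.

-24.7483°, +61.9397°

lat: 24.7483° S → -24.7483°
lon: 61.9397° E → +61.9397°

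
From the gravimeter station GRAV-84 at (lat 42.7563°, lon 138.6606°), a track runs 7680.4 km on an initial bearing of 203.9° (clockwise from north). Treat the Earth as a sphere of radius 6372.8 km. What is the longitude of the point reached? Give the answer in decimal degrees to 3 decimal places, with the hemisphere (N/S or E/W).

δ = d/R = 7680.4/6372.8 = 1.205185 rad
φ₂ = arcsin(sin φ₁ cos δ + cos φ₁ sin δ cos θ)
   = arcsin(0.67888·0.35752 + 0.73425·0.93391·-0.91425) = -22.59446°
λ₂ = λ₁ + atan2(sin θ sin δ cos φ₁, cos δ − sin φ₁ sin φ₂) = 114.46717°

114.467°E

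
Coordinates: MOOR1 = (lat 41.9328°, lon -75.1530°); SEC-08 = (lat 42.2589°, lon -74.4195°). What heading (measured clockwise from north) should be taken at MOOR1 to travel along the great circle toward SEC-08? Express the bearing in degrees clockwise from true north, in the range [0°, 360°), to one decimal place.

58.8°

Δλ = 0.7335°
y = sin Δλ · cos φ₂ = 0.009475
x = cos φ₁ sin φ₂ − sin φ₁ cos φ₂ cos Δλ = 0.005732
θ = atan2(y, x) = 58.8268° → 58.8268° (mod 360°)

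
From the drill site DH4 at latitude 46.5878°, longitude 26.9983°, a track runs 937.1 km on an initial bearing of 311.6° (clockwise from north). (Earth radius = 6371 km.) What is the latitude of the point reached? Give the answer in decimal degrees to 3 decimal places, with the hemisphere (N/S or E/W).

51.763°N

δ = d/R = 937.1/6371 = 0.147088 rad
φ₂ = arcsin(sin φ₁ cos δ + cos φ₁ sin δ cos θ)
   = arcsin(0.72643·0.98920 + 0.68724·0.14656·0.66393) = 51.76286°
λ₂ = λ₁ + atan2(sin θ sin δ cos φ₁, cos δ − sin φ₁ sin φ₂) = 16.79874°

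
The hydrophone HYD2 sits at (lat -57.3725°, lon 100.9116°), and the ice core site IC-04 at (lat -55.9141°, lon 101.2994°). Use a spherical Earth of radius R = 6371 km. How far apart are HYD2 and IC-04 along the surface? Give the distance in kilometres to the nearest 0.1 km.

Δφ = 1.4584°,  Δλ = 0.3878°
a = sin²(Δφ/2) + cos φ₁ cos φ₂ sin²(Δλ/2) = 0.000165
c = 2·arcsin(√a) = 0.025724 rad = 1.4739°
d = R·c = 6371 × 0.025724 = 163.9 km

163.9 km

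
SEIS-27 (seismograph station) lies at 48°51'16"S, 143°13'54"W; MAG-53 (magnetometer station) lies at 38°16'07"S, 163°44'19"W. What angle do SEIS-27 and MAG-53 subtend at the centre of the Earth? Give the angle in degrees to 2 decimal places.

SEIS-27: φ = -48.85444°, λ = -143.23167°
MAG-53: φ = -38.26861°, λ = -163.73861°
Δφ = 10.5858°,  Δλ = -20.5069°
a = sin²(Δφ/2) + cos φ₁ cos φ₂ sin²(Δλ/2) = 0.024878
c = 2·arcsin(√a) = 0.316776 rad = 18.1499°

18.15°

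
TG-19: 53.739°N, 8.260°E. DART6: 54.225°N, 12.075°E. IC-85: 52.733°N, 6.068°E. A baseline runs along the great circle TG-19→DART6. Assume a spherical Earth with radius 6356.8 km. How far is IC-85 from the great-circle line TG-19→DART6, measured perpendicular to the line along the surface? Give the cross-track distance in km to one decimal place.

71.2 km

δ₁₃ = central angle TG-19→IC-85 = 0.028853 rad  (haversine)
θ₁₃ = bearing TG-19→IC-85 = 233.401°,  θ₁₂ = bearing TG-19→DART6 = 76.238°
dₓₜ = R·arcsin(sin δ₁₃ · sin(θ₁₃ − θ₁₂)) = 6356.8·arcsin(0.02885·sin(157.163°)) = 71.174 km
|dₓₜ| = 71.174 km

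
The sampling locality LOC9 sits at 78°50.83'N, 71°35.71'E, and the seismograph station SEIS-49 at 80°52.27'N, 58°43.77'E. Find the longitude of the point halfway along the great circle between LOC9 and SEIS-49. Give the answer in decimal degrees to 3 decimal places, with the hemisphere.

LOC9: φ = +78.84717°, λ = +71.59517°
SEIS-49: φ = +80.87117°, λ = +58.72950°
Bx = cos φ₂ cos Δλ = 0.154672,  By = cos φ₂ sin Δλ = -0.035327
φₘ = atan2(sin φ₁ + sin φ₂, √((cos φ₁ + Bx)² + By²)) = 79.92109°
λₘ = λ₁ + atan2(By, cos φ₁ + Bx) = 65.80030°

65.800°E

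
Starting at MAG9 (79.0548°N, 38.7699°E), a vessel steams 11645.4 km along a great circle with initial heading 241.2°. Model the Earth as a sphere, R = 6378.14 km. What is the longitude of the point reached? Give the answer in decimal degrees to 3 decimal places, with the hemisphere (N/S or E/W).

δ = d/R = 11645.4/6378.14 = 1.825830 rad
φ₂ = arcsin(sin φ₁ cos δ + cos φ₁ sin δ cos θ)
   = arcsin(0.98181·-0.25228 + 0.18987·0.96765·-0.48175) = -19.64558°
λ₂ = λ₁ + atan2(sin θ sin δ cos φ₁, cos δ − sin φ₁ sin φ₂) = -25.43721°

25.437°W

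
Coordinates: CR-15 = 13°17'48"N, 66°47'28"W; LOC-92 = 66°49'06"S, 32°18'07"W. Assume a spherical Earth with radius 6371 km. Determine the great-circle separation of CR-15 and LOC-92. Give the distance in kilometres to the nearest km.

CR-15: φ = +13.29667°, λ = -66.79111°
LOC-92: φ = -66.81833°, λ = -32.30194°
Δφ = -80.1150°,  Δλ = 34.4892°
a = sin²(Δφ/2) + cos φ₁ cos φ₂ sin²(Δλ/2) = 0.447832
c = 2·arcsin(√a) = 1.466270 rad = 84.0111°
d = R·c = 6371 × 1.466270 = 9341.6 km

9342 km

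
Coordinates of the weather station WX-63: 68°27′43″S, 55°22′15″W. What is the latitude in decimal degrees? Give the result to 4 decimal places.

68° + 27′/60 + 43″/3600 = 68 + 0.45000 + 0.01194 = 68.4619°

68.4619°S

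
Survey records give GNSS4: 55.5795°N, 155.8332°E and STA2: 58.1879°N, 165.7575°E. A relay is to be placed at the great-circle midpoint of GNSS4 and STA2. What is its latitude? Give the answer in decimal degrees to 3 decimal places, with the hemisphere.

56.982°N

Bx = cos φ₂ cos Δλ = 0.519247,  By = cos φ₂ sin Δλ = 0.090850
φₘ = atan2(sin φ₁ + sin φ₂, √((cos φ₁ + Bx)² + By²)) = 56.98195°
λₘ = λ₁ + atan2(By, cos φ₁ + Bx) = 160.62173°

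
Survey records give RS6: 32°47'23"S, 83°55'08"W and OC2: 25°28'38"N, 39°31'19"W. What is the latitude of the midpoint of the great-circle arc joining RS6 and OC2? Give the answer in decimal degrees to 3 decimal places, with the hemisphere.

3.948°S

RS6: φ = -32.78972°, λ = -83.91889°
OC2: φ = +25.47722°, λ = -39.52194°
Bx = cos φ₂ cos Δλ = 0.645028,  By = cos φ₂ sin Δλ = 0.631591
φₘ = atan2(sin φ₁ + sin φ₂, √((cos φ₁ + Bx)² + By²)) = -3.94764°
λₘ = λ₁ + atan2(By, cos φ₁ + Bx) = -60.88778°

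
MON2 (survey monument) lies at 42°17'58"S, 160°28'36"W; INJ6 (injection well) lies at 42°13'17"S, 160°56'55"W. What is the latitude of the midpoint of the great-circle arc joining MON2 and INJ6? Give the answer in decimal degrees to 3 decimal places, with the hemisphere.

42.261°S

MON2: φ = -42.29944°, λ = -160.47667°
INJ6: φ = -42.22139°, λ = -160.94861°
Bx = cos φ₂ cos Δλ = 0.740529,  By = cos φ₂ sin Δλ = -0.006100
φₘ = atan2(sin φ₁ + sin φ₂, √((cos φ₁ + Bx)² + By²)) = -42.26066°
λₘ = λ₁ + atan2(By, cos φ₁ + Bx) = -160.71278°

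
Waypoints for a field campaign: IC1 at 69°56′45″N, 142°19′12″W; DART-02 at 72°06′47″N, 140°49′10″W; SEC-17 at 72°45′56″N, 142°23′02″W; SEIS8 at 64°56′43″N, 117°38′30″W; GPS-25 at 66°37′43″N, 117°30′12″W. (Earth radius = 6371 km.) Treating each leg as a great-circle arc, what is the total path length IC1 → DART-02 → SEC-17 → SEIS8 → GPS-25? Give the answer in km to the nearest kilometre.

IC1: φ = +69.94583°, λ = -142.32000°
DART-02: φ = +72.11306°, λ = -140.81944°
SEC-17: φ = +72.76556°, λ = -142.38389°
SEIS8: φ = +64.94528°, λ = -117.64167°
GPS-25: φ = +66.62861°, λ = -117.50333°
IC1→DART-02: c = 0.038768 rad, d = 246.99 km
DART-02→SEC-17: c = 0.014055 rad, d = 89.54 km
SEC-17→SEIS8: c = 0.204407 rad, d = 1302.28 km
SEIS8→GPS-25: c = 0.029396 rad, d = 187.28 km
Total = 246.99 + 89.54 + 1302.28 + 187.28 = 1826.10 km

1826 km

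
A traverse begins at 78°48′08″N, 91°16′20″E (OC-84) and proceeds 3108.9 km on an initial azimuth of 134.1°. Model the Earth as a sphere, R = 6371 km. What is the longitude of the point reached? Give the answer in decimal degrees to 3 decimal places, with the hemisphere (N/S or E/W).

OC-84: φ = +78.80222°, λ = +91.27222°
δ = d/R = 3108.9/6371 = 0.487977 rad
φ₂ = arcsin(sin φ₁ cos δ + cos φ₁ sin δ cos θ)
   = arcsin(0.98096·0.88328 + 0.19420·0.46884·-0.69591) = 53.42785°
λ₂ = λ₁ + atan2(sin θ sin δ cos φ₁, cos δ − sin φ₁ sin φ₂) = 125.67913°

125.679°E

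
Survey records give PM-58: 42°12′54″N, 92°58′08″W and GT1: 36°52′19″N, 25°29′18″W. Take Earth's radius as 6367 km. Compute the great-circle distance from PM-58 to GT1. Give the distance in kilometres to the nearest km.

PM-58: φ = +42.21500°, λ = -92.96889°
GT1: φ = +36.87194°, λ = -25.48833°
Δφ = -5.3431°,  Δλ = 67.4806°
a = sin²(Δφ/2) + cos φ₁ cos φ₂ sin²(Δλ/2) = 0.184956
c = 2·arcsin(√a) = 0.889129 rad = 50.9433°
d = R·c = 6367 × 0.889129 = 5661.1 km

5661 km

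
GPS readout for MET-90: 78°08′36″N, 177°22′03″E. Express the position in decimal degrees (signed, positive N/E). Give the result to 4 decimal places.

lat: 78.1433° N → +78.1433°
lon: 177.3675° E → +177.3675°

+78.1433°, +177.3675°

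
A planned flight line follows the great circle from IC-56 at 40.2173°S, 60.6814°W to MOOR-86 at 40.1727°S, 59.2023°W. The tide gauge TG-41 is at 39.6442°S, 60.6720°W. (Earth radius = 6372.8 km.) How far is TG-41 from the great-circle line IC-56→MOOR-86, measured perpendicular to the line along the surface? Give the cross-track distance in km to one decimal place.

63.7 km

δ₁₃ = central angle IC-56→TG-41 = 0.010003 rad  (haversine)
θ₁₃ = bearing IC-56→TG-41 = 0.724°,  θ₁₂ = bearing IC-56→MOOR-86 = 88.217°
dₓₜ = R·arcsin(sin δ₁₃ · sin(θ₁₃ − θ₁₂)) = 6372.8·arcsin(0.01000·sin(-87.493°)) = -63.688 km
|dₓₜ| = 63.688 km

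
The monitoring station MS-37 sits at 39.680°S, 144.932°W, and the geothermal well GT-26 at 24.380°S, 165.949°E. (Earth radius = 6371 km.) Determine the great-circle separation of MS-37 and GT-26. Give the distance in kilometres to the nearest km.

Δφ = 15.3000°,  Δλ = -49.1190°
a = sin²(Δφ/2) + cos φ₁ cos φ₂ sin²(Δλ/2) = 0.138821
c = 2·arcsin(√a) = 0.763591 rad = 43.7506°
d = R·c = 6371 × 0.763591 = 4864.8 km

4865 km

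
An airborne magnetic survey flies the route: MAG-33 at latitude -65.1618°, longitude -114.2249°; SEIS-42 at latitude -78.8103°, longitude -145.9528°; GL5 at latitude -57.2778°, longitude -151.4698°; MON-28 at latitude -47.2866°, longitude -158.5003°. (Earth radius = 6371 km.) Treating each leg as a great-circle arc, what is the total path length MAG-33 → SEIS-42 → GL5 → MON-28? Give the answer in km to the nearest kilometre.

5428 km

MAG-33→SEIS-42: c = 0.285292 rad, d = 1817.59 km
SEIS-42→GL5: c = 0.377135 rad, d = 2402.73 km
GL5→MON-28: c = 0.189612 rad, d = 1208.02 km
Total = 1817.59 + 2402.73 + 1208.02 = 5428.34 km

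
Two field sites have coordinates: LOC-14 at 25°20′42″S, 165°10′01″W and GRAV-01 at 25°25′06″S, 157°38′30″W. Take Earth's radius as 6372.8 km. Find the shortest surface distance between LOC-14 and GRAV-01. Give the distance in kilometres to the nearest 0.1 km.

LOC-14: φ = -25.34500°, λ = -165.16694°
GRAV-01: φ = -25.41833°, λ = -157.64167°
Δφ = -0.0733°,  Δλ = 7.5253°
a = sin²(Δφ/2) + cos φ₁ cos φ₂ sin²(Δλ/2) = 0.003516
c = 2·arcsin(√a) = 0.118654 rad = 6.7984°
d = R·c = 6372.8 × 0.118654 = 756.2 km

756.2 km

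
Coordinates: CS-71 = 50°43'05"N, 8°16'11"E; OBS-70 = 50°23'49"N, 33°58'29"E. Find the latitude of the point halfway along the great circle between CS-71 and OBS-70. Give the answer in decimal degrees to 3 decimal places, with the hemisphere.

CS-71: φ = +50.71806°, λ = +8.26972°
OBS-70: φ = +50.39694°, λ = +33.97472°
Bx = cos φ₂ cos Δλ = 0.574381,  By = cos φ₂ sin Δλ = 0.276493
φₘ = atan2(sin φ₁ + sin φ₂, √((cos φ₁ + Bx)² + By²)) = 51.26893°
λₘ = λ₁ + atan2(By, cos φ₁ + Bx) = 21.16675°

51.269°N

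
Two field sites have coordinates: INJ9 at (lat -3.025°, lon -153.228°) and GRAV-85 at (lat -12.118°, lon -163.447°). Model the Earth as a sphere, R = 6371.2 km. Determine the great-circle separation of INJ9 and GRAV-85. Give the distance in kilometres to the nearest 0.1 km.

Δφ = -9.0930°,  Δλ = -10.2190°
a = sin²(Δφ/2) + cos φ₁ cos φ₂ sin²(Δλ/2) = 0.014027
c = 2·arcsin(√a) = 0.237433 rad = 13.6039°
d = R·c = 6371.2 × 0.237433 = 1512.7 km

1512.7 km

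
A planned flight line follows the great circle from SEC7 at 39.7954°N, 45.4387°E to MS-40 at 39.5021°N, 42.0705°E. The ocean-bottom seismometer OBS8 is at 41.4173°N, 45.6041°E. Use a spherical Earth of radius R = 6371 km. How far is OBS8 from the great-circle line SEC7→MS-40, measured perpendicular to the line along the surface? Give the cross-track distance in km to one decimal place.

δ₁₃ = central angle SEC7→OBS8 = 0.028392 rad  (haversine)
θ₁₃ = bearing SEC7→OBS8 = 4.373°,  θ₁₂ = bearing SEC7→MS-40 = 264.624°
dₓₜ = R·arcsin(sin δ₁₃ · sin(θ₁₃ − θ₁₂)) = 6371·arcsin(0.02839·sin(-260.251°)) = 178.274 km
|dₓₜ| = 178.274 km

178.3 km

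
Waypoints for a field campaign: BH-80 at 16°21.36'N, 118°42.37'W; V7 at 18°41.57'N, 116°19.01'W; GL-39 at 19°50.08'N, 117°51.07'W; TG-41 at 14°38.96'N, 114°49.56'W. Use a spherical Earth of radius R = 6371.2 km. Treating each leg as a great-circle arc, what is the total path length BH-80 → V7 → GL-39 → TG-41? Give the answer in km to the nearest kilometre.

1228 km

BH-80: φ = +16.35600°, λ = -118.70617°
V7: φ = +18.69283°, λ = -116.31683°
GL-39: φ = +19.83467°, λ = -117.85117°
TG-41: φ = +14.64933°, λ = -114.82600°
BH-80→V7: c = 0.056961 rad, d = 362.91 km
V7→GL-39: c = 0.032190 rad, d = 205.09 km
GL-39→TG-41: c = 0.103590 rad, d = 660.00 km
Total = 362.91 + 205.09 + 660.00 = 1227.99 km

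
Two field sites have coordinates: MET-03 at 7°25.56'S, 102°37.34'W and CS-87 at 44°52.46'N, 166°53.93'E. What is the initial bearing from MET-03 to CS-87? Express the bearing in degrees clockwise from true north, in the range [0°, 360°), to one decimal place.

314.6°

MET-03: φ = -7.42600°, λ = -102.62233°
CS-87: φ = +44.87433°, λ = +166.89883°
Δλ = -90.4788°
y = sin Δλ · cos φ₂ = -0.708631
x = cos φ₁ sin φ₂ − sin φ₁ cos φ₂ cos Δλ = 0.698871
θ = atan2(y, x) = -45.3973° → 314.6027° (mod 360°)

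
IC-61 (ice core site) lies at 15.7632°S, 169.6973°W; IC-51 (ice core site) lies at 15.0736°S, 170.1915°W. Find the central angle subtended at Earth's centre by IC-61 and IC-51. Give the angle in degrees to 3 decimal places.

0.838°

Δφ = 0.6896°,  Δλ = -0.4942°
a = sin²(Δφ/2) + cos φ₁ cos φ₂ sin²(Δλ/2) = 0.000053
c = 2·arcsin(√a) = 0.014629 rad = 0.8382°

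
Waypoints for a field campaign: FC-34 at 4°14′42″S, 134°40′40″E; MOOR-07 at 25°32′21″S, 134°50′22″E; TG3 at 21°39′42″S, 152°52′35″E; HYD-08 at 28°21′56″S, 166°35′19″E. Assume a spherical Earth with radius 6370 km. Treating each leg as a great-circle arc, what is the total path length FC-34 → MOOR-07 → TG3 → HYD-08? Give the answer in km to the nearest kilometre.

5821 km

FC-34: φ = -4.24500°, λ = +134.67778°
MOOR-07: φ = -25.53917°, λ = +134.83944°
TG3: φ = -21.66167°, λ = +152.87639°
HYD-08: φ = -28.36556°, λ = +166.58861°
FC-34→MOOR-07: c = 0.371663 rad, d = 2367.49 km
MOOR-07→TG3: c = 0.296034 rad, d = 1885.73 km
TG3→HYD-08: c = 0.246163 rad, d = 1568.06 km
Total = 2367.49 + 1885.73 + 1568.06 = 5821.29 km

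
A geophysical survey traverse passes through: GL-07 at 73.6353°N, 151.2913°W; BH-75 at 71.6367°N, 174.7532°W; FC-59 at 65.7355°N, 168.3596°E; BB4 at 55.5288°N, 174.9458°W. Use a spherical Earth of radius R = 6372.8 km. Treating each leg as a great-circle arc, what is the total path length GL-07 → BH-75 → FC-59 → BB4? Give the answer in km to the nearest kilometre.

3191 km

GL-07→BH-75: c = 0.126153 rad, d = 803.95 km
BH-75→FC-59: c = 0.147661 rad, d = 941.01 km
FC-59→BB4: c = 0.226889 rad, d = 1445.92 km
Total = 803.95 + 941.01 + 1445.92 = 3190.88 km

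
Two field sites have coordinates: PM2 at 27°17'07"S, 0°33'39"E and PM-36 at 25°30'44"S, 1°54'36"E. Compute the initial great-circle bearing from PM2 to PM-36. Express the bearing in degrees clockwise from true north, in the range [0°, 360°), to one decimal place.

PM2: φ = -27.28528°, λ = +0.56083°
PM-36: φ = -25.51222°, λ = +1.91000°
Δλ = 1.3492°
y = sin Δλ · cos φ₂ = 0.021249
x = cos φ₁ sin φ₂ − sin φ₁ cos φ₂ cos Δλ = 0.030826
θ = atan2(y, x) = 34.5798° → 34.5798° (mod 360°)

34.6°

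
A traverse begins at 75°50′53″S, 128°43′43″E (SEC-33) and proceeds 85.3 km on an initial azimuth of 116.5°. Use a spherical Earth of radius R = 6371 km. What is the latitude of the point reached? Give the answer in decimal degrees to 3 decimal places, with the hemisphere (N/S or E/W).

76.174°S

SEC-33: φ = -75.84806°, λ = +128.72861°
δ = d/R = 85.3/6371 = 0.013389 rad
φ₂ = arcsin(sin φ₁ cos δ + cos φ₁ sin δ cos θ)
   = arcsin(-0.96965·0.99991 + 0.24449·0.01339·-0.44620) = -76.17364°
λ₂ = λ₁ + atan2(sin θ sin δ cos φ₁, cos δ − sin φ₁ sin φ₂) = 131.60245°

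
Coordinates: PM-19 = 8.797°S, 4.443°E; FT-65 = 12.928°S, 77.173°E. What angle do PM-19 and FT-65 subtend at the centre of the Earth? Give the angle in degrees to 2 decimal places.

71.33°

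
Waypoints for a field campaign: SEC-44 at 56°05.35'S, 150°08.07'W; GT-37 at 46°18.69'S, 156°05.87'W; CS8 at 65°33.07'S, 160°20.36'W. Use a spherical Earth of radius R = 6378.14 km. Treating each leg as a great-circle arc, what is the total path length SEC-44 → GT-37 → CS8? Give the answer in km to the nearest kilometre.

3321 km

SEC-44: φ = -56.08917°, λ = -150.13450°
GT-37: φ = -46.31150°, λ = -156.09783°
CS8: φ = -65.55117°, λ = -160.33933°
SEC-44→GT-37: c = 0.182523 rad, d = 1164.16 km
GT-37→CS8: c = 0.338164 rad, d = 2156.85 km
Total = 1164.16 + 2156.85 = 3321.01 km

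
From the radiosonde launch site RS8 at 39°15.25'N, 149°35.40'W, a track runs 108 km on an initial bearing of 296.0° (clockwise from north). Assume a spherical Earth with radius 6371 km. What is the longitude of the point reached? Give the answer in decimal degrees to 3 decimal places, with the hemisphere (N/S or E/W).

RS8: φ = +39.25417°, λ = -149.59000°
δ = d/R = 108/6371 = 0.016952 rad
φ₂ = arcsin(sin φ₁ cos δ + cos φ₁ sin δ cos θ)
   = arcsin(0.63276·0.99986 + 0.77435·0.01695·0.43837) = 39.67446°
λ₂ = λ₁ + atan2(sin θ sin δ cos φ₁, cos δ − sin φ₁ sin φ₂) = -150.72421°

150.724°W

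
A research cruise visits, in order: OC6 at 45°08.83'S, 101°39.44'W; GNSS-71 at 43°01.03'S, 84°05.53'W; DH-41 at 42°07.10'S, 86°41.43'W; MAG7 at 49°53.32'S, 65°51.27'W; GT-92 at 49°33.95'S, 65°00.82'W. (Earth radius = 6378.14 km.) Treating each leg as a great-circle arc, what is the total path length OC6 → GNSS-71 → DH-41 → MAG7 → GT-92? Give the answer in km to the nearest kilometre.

3547 km

OC6: φ = -45.14717°, λ = -101.65733°
GNSS-71: φ = -43.01717°, λ = -84.09217°
DH-41: φ = -42.11833°, λ = -86.69050°
MAG7: φ = -49.88867°, λ = -65.85450°
GT-92: φ = -49.56583°, λ = -65.01367°
OC6→GNSS-71: c = 0.222877 rad, d = 1421.54 km
GNSS-71→DH-41: c = 0.036897 rad, d = 235.34 km
DH-41→MAG7: c = 0.285345 rad, d = 1819.97 km
MAG7→GT-92: c = 0.011034 rad, d = 70.37 km
Total = 1421.54 + 235.34 + 1819.97 + 70.37 = 3547.22 km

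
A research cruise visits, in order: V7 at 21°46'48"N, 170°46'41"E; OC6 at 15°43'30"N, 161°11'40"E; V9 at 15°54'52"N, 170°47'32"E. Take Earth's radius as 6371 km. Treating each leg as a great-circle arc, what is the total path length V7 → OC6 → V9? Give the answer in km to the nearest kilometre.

2239 km

V7: φ = +21.78000°, λ = +170.77806°
OC6: φ = +15.72500°, λ = +161.19444°
V9: φ = +15.91444°, λ = +170.79222°
V7→OC6: c = 0.190308 rad, d = 1212.45 km
OC6→V9: c = 0.161188 rad, d = 1026.93 km
Total = 1212.45 + 1026.93 = 2239.38 km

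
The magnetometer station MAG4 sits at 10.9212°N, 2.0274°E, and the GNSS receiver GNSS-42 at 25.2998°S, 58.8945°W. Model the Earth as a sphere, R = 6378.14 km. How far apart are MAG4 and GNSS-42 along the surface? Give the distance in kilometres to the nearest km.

Δφ = -36.2210°,  Δλ = -60.9219°
a = sin²(Δφ/2) + cos φ₁ cos φ₂ sin²(Δλ/2) = 0.324769
c = 2·arcsin(√a) = 1.212732 rad = 69.4844°
d = R·c = 6378.14 × 1.212732 = 7735.0 km

7735 km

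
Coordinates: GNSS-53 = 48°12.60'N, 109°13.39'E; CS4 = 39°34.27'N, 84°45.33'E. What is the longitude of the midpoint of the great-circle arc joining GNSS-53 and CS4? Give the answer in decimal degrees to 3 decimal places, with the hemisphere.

96.087°E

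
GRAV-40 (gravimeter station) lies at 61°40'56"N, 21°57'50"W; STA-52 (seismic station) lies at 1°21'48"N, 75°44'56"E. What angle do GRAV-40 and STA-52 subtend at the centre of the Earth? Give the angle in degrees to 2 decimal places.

GRAV-40: φ = +61.68222°, λ = -21.96389°
STA-52: φ = +1.36333°, λ = +75.74889°
Δφ = -60.3189°,  Δλ = 97.7128°
a = sin²(Δφ/2) + cos φ₁ cos φ₂ sin²(Δλ/2) = 0.521350
c = 2·arcsin(√a) = 1.613509 rad = 92.4472°

92.45°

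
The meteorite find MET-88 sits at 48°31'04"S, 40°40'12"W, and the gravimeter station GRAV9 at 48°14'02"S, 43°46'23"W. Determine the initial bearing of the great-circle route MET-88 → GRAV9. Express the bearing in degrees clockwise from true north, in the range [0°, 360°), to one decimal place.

276.7°

MET-88: φ = -48.51778°, λ = -40.67000°
GRAV9: φ = -48.23389°, λ = -43.77306°
Δλ = -3.1031°
y = sin Δλ · cos φ₂ = -0.036057
x = cos φ₁ sin φ₂ − sin φ₁ cos φ₂ cos Δλ = 0.004223
θ = atan2(y, x) = -83.3197° → 276.6803° (mod 360°)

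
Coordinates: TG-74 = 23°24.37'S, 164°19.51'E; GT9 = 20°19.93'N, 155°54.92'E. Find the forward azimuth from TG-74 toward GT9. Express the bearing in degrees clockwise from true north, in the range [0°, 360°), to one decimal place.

TG-74: φ = -23.40617°, λ = +164.32517°
GT9: φ = +20.33217°, λ = +155.91533°
Δλ = -8.4098°
y = sin Δλ · cos φ₂ = -0.137140
x = cos φ₁ sin φ₂ − sin φ₁ cos φ₂ cos Δλ = 0.687361
θ = atan2(y, x) = -11.2833° → 348.7167° (mod 360°)

348.7°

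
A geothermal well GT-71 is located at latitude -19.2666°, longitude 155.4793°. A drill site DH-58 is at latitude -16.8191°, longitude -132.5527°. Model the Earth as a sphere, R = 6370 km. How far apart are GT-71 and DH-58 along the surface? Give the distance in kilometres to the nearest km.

Δφ = 2.4475°,  Δλ = 71.9680°
a = sin²(Δφ/2) + cos φ₁ cos φ₂ sin²(Δλ/2) = 0.312407
c = 2·arcsin(√a) = 1.186198 rad = 67.9641°
d = R·c = 6370 × 1.186198 = 7556.1 km

7556 km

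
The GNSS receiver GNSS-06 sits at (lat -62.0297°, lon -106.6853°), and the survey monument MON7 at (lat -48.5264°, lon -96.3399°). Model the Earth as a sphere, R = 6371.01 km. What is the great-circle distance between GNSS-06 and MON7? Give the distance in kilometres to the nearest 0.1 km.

Δφ = 13.5033°,  Δλ = 10.3454°
a = sin²(Δφ/2) + cos φ₁ cos φ₂ sin²(Δλ/2) = 0.016347
c = 2·arcsin(√a) = 0.256409 rad = 14.6912°
d = R·c = 6371.01 × 0.256409 = 1633.6 km

1633.6 km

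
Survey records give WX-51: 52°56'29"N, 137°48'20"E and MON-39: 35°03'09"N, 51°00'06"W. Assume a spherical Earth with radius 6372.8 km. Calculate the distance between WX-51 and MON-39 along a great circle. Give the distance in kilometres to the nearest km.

10196 km

WX-51: φ = +52.94139°, λ = +137.80556°
MON-39: φ = +35.05250°, λ = -51.00167°
Δφ = -17.8889°,  Δλ = 171.1928°
a = sin²(Δφ/2) + cos φ₁ cos φ₂ sin²(Δλ/2) = 0.514595
c = 2·arcsin(√a) = 1.599990 rad = 91.6727°
d = R·c = 6372.8 × 1.599990 = 10196.4 km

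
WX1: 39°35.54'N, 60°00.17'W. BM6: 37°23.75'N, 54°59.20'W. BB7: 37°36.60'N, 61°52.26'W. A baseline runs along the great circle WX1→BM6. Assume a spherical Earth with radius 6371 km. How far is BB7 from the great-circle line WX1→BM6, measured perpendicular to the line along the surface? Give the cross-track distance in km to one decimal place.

WX1: φ = +39.59233°, λ = -60.00283°
BM6: φ = +37.39583°, λ = -54.98667°
BB7: φ = +37.61000°, λ = -61.87100°
δ₁₃ = central angle WX1→BB7 = 0.042967 rad  (haversine)
θ₁₃ = bearing WX1→BB7 = 216.958°,  θ₁₂ = bearing WX1→BM6 = 117.647°
dₓₜ = R·arcsin(sin δ₁₃ · sin(θ₁₃ − θ₁₂)) = 6371·arcsin(0.04295·sin(99.312°)) = 270.132 km
|dₓₜ| = 270.132 km

270.1 km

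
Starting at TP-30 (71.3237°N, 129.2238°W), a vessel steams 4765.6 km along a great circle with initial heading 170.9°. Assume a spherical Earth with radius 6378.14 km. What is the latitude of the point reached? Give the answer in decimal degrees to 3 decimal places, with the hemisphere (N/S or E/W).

28.692°N

δ = d/R = 4765.6/6378.14 = 0.747177 rad
φ₂ = arcsin(sin φ₁ cos δ + cos φ₁ sin δ cos θ)
   = arcsin(0.94734·0.73361 + 0.32022·0.67957·-0.98741) = 28.69235°
λ₂ = λ₁ + atan2(sin θ sin δ cos φ₁, cos δ − sin φ₁ sin φ₂) = -122.18599°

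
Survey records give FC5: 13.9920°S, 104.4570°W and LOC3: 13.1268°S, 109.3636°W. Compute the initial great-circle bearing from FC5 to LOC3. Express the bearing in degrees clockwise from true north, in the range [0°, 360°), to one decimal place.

Δλ = -4.9066°
y = sin Δλ · cos φ₂ = -0.083297
x = cos φ₁ sin φ₂ − sin φ₁ cos φ₂ cos Δλ = 0.014237
θ = atan2(y, x) = -80.3007° → 279.6993° (mod 360°)

279.7°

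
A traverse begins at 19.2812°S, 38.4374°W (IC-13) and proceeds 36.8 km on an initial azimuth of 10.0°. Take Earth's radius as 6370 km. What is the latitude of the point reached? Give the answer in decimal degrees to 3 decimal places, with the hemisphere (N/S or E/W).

18.955°S

δ = d/R = 36.8/6370 = 0.005777 rad
φ₂ = arcsin(sin φ₁ cos δ + cos φ₁ sin δ cos θ)
   = arcsin(-0.33020·0.99998 + 0.94391·0.00578·0.98481) = -18.95522°
λ₂ = λ₁ + atan2(sin θ sin δ cos φ₁, cos δ − sin φ₁ sin φ₂) = -38.37663°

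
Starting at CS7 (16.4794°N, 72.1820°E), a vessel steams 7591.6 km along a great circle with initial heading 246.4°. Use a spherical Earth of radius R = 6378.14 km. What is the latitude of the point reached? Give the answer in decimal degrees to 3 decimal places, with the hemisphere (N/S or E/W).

δ = d/R = 7591.6/6378.14 = 1.190253 rad
φ₂ = arcsin(sin φ₁ cos δ + cos φ₁ sin δ cos θ)
   = arcsin(0.28367·0.37143 + 0.95892·0.92846·-0.40035) = -14.54130°
λ₂ = λ₁ + atan2(sin θ sin δ cos φ₁, cos δ − sin φ₁ sin φ₂) = 10.66426°

14.541°S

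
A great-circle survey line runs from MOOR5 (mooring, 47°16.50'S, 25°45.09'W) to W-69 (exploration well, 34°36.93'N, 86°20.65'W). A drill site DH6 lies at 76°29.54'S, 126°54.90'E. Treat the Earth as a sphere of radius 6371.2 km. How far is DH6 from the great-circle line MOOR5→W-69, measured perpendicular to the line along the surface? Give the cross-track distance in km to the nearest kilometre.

3442 km

MOOR5: φ = -47.27500°, λ = -25.75150°
W-69: φ = +34.61550°, λ = -86.34417°
DH6: φ = -76.49233°, λ = +126.91500°
δ₁₃ = central angle MOOR5→DH6 = 0.960005 rad  (haversine)
θ₁₃ = bearing MOOR5→DH6 = 172.477°,  θ₁₂ = bearing MOOR5→W-69 = 313.581°
dₓₜ = R·arcsin(sin δ₁₃ · sin(θ₁₃ − θ₁₂)) = 6371.2·arcsin(0.81919·sin(-141.104°)) = -3442.275 km
|dₓₜ| = 3442.275 km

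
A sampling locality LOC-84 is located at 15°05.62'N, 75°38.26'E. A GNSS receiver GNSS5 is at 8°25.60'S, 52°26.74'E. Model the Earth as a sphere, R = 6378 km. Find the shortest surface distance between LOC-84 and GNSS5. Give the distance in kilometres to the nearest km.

3661 km

LOC-84: φ = +15.09367°, λ = +75.63767°
GNSS5: φ = -8.42667°, λ = +52.44567°
Δφ = -23.5203°,  Δλ = -23.1920°
a = sin²(Δφ/2) + cos φ₁ cos φ₂ sin²(Δλ/2) = 0.080131
c = 2·arcsin(√a) = 0.573994 rad = 32.8874°
d = R·c = 6378 × 0.573994 = 3660.9 km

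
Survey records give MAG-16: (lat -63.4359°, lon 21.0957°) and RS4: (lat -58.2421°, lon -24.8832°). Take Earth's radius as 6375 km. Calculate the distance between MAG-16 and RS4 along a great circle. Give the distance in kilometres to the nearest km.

2500 km

Δφ = 5.1938°,  Δλ = -45.9789°
a = sin²(Δφ/2) + cos φ₁ cos φ₂ sin²(Δλ/2) = 0.037957
c = 2·arcsin(√a) = 0.392157 rad = 22.4689°
d = R·c = 6375 × 0.392157 = 2500.0 km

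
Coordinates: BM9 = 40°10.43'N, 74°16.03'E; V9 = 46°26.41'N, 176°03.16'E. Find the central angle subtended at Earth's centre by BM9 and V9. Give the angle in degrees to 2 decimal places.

BM9: φ = +40.17383°, λ = +74.26717°
V9: φ = +46.44017°, λ = +176.05267°
Δφ = 6.2663°,  Δλ = 101.7855°
a = sin²(Δφ/2) + cos φ₁ cos φ₂ sin²(Δλ/2) = 0.320032
c = 2·arcsin(√a) = 1.202597 rad = 68.9038°

68.90°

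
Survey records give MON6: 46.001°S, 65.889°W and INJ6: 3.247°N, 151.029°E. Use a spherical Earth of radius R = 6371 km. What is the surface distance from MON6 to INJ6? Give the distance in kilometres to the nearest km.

14069 km

Δφ = 49.2480°,  Δλ = -143.0820°
a = sin²(Δφ/2) + cos φ₁ cos φ₂ sin²(Δλ/2) = 0.797610
c = 2·arcsin(√a) = 2.208335 rad = 126.5283°
d = R·c = 6371 × 2.208335 = 14069.3 km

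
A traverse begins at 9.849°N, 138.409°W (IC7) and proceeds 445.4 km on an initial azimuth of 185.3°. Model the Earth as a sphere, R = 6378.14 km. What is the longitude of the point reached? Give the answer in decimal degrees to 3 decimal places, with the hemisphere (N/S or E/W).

138.780°W

δ = d/R = 445.4/6378.14 = 0.069832 rad
φ₂ = arcsin(sin φ₁ cos δ + cos φ₁ sin δ cos θ)
   = arcsin(0.17105·0.99756 + 0.98526·0.06978·-0.99572) = 5.86483°
λ₂ = λ₁ + atan2(sin θ sin δ cos φ₁, cos δ − sin φ₁ sin φ₂) = -138.78023°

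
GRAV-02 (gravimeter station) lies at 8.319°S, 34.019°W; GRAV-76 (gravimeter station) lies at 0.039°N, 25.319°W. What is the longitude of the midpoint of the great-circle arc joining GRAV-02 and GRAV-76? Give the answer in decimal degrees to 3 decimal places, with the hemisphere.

Bx = cos φ₂ cos Δλ = 0.988494,  By = cos φ₂ sin Δλ = 0.151261
φₘ = atan2(sin φ₁ + sin φ₂, √((cos φ₁ + Bx)² + By²)) = -4.15192°
λₘ = λ₁ + atan2(By, cos φ₁ + Bx) = -29.64595°

29.646°W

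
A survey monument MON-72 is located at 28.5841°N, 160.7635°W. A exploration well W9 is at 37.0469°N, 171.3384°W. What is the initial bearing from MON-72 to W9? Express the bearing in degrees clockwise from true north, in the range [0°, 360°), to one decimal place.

Δλ = -10.5749°
y = sin Δλ · cos φ₂ = -0.146476
x = cos φ₁ sin φ₂ − sin φ₁ cos φ₂ cos Δλ = 0.153653
θ = atan2(y, x) = -43.6301° → 316.3699° (mod 360°)

316.4°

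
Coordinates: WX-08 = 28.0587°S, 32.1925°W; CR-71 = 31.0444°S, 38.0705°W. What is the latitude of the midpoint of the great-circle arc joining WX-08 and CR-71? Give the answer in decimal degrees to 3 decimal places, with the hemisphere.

29.584°S

Bx = cos φ₂ cos Δλ = 0.852263,  By = cos φ₂ sin Δλ = -0.087742
φₘ = atan2(sin φ₁ + sin φ₂, √((cos φ₁ + Bx)² + By²)) = -29.58391°
λₘ = λ₁ + atan2(By, cos φ₁ + Bx) = -35.08804°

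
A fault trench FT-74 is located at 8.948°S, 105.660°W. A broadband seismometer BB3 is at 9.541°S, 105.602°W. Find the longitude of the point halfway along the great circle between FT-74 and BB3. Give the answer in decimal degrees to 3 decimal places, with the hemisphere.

Bx = cos φ₂ cos Δλ = 0.986167,  By = cos φ₂ sin Δλ = 0.000998
φₘ = atan2(sin φ₁ + sin φ₂, √((cos φ₁ + Bx)² + By²)) = -9.24450°
λₘ = λ₁ + atan2(By, cos φ₁ + Bx) = -105.63102°

105.631°W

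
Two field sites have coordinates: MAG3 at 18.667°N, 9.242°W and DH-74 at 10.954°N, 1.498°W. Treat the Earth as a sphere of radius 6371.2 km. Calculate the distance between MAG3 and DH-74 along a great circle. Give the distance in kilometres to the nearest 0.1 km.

1194.7 km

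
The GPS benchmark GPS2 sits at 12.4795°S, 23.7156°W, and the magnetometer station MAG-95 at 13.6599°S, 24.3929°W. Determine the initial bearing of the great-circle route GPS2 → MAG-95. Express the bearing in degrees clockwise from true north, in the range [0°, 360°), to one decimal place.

209.1°

Δλ = -0.6773°
y = sin Δλ · cos φ₂ = -0.011486
x = cos φ₁ sin φ₂ − sin φ₁ cos φ₂ cos Δλ = -0.020615
θ = atan2(y, x) = -150.8740° → 209.1260° (mod 360°)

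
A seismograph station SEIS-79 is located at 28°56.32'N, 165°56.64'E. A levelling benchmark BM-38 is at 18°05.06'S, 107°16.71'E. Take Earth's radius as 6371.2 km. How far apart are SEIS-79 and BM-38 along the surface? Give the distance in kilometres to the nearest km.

8184 km

SEIS-79: φ = +28.93867°, λ = +165.94400°
BM-38: φ = -18.08433°, λ = +107.27850°
Δφ = -47.0230°,  Δλ = -58.6655°
a = sin²(Δφ/2) + cos φ₁ cos φ₂ sin²(Δλ/2) = 0.358791
c = 2·arcsin(√a) = 1.284483 rad = 73.5955°
d = R·c = 6371.2 × 1.284483 = 8183.7 km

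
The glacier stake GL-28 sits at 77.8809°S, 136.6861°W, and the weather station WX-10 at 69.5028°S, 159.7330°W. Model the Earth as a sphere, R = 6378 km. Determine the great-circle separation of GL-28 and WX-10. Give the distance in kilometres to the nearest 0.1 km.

1161.6 km

Δφ = 8.3781°,  Δλ = -23.0469°
a = sin²(Δφ/2) + cos φ₁ cos φ₂ sin²(Δλ/2) = 0.008270
c = 2·arcsin(√a) = 0.182128 rad = 10.4352°
d = R·c = 6378 × 0.182128 = 1161.6 km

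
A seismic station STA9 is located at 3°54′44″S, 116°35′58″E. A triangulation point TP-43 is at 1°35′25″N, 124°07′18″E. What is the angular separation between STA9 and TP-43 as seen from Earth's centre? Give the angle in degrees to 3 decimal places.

9.316°

STA9: φ = -3.91222°, λ = +116.59944°
TP-43: φ = +1.59028°, λ = +124.12167°
Δφ = 5.5025°,  Δλ = 7.5222°
a = sin²(Δφ/2) + cos φ₁ cos φ₂ sin²(Δλ/2) = 0.006595
c = 2·arcsin(√a) = 0.162601 rad = 9.3164°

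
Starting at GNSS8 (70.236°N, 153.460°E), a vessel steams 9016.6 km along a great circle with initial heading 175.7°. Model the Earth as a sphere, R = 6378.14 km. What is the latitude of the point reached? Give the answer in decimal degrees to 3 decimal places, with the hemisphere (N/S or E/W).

δ = d/R = 9016.6/6378.14 = 1.413672 rad
φ₂ = arcsin(sin φ₁ cos δ + cos φ₁ sin δ cos θ)
   = arcsin(0.94109·0.15648 + 0.33815·0.98768·-0.99719) = -10.70663°
λ₂ = λ₁ + atan2(sin θ sin δ cos φ₁, cos δ − sin φ₁ sin φ₂) = 157.78232°

10.707°S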